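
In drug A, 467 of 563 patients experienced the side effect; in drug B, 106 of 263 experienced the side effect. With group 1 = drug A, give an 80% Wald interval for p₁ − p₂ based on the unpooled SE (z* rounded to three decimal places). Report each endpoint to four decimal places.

p̂₁ = 0.82948, p̂₂ = 0.40304, so the observed difference is 0.42644.
SE = √(0.000251225 + 0.000914826) = √0.001166051 = 0.034147.
For 80% confidence, z* = 1.282. Margin of error = 0.04378.
CI: 0.42644 ± 0.04378 = (0.3827, 0.4702).

(0.3827, 0.4702)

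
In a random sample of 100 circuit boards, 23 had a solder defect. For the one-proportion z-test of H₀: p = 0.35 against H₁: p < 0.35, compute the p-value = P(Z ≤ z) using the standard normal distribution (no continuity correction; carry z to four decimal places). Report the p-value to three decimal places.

The sample proportion is 23/100 = 0.23000.
SE₀ = √(0.35·0.65/100) = 0.047697.
Test statistic (full precision, shown to 4 dp): z = (23/100 − 0.35)/SE₀ ≈ -2.5159.
p-value = P(Z ≤ z) with z = -2.5159 → 0.006.

p-value = 0.006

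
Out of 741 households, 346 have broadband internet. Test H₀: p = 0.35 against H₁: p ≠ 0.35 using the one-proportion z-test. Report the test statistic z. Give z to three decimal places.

p̂ = 346/741 = 0.46694.
Null standard error: √(0.35·0.65/741) = √0.000307018 = 0.017522.
Test statistic: z = 0.11694/0.017522 = 6.674.

z = 6.674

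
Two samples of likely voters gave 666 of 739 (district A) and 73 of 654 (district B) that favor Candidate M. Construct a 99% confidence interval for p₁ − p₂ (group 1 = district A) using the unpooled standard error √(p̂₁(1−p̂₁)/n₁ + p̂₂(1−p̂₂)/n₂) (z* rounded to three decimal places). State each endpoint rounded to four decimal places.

(0.7471, 0.8321)

p̂₁ = 666/739 = 0.90122, p̂₂ = 73/654 = 0.11162; p̂₁ − p̂₂ = 0.78960.
Unpooled SE = √(p̂₁(1−p̂₁)/n₁ + p̂₂(1−p̂₂)/n₂) = √(0.000120466 + 0.000151623) = 0.016495.
z* = 2.576 at the 99% level. Margin = 2.576·0.016495 = 0.04249.
So the interval runs from 0.7471 to 0.8321.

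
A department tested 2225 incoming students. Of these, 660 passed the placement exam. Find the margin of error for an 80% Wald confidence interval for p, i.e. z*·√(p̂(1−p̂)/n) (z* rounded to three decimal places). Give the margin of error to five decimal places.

The sample proportion is 660/2225 = 0.29663.
SE = √(p̂(1−p̂)/n) = √(0.208640/2225) = 0.009684.
The 80% critical value is z* = 1.282.
ME = 1.282·0.009684 = 0.01241.

ME = 0.01241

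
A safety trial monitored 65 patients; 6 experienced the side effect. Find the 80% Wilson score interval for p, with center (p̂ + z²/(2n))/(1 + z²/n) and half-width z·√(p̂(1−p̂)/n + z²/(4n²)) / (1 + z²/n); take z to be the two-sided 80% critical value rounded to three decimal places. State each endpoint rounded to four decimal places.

Here p̂ = 6/65 = 0.09231 and z = 1.282 (z² = 1.643524).
Denominator 1 + z²/n = 1 + 1.643524/65 = 1.025285.
Center = (0.09231 + 0.012642)/1.025285 = 0.10236.
Radicand: p̂(1−p̂)/n + z²/(4n²) = 0.001289030 + 0.000097250 = 0.001386280.
Half-width = z·√(radicand)/denom = 1.282·0.037233/1.025285 = 0.04656.
So the interval runs from 0.0558 to 0.1489.

(0.0558, 0.1489)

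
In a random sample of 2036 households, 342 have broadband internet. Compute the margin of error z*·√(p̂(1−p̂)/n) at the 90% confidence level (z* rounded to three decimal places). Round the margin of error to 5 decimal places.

Sample proportion p̂ = 342/2036 = 0.16798.
Standard error of p̂: √(0.139760/2036) = √0.000068645 = 0.008285.
z* = 1.645 at the 90% level.
Margin of error = z*·SE = 1.645 × 0.008285 = 0.01363.

ME = 0.01363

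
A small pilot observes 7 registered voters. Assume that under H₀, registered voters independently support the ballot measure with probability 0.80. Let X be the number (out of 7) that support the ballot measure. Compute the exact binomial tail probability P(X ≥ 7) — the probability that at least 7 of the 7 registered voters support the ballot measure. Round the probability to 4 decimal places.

X ~ Binomial(n=7, p=0.80).
P(X ≥ 7) = C(7,7)·0.80^7·0.20^0.
= 0.209715 = 0.2097.

P = 0.2097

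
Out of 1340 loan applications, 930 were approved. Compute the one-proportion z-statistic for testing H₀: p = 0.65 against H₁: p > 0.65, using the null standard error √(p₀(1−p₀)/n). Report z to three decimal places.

With x = 930 successes in n = 1340, p̂ = 0.69403.
Null standard error: √(0.65·0.35/1340) = √0.000169776 = 0.013030.
Test statistic: z = 0.04403/0.013030 = 3.379.

z = 3.379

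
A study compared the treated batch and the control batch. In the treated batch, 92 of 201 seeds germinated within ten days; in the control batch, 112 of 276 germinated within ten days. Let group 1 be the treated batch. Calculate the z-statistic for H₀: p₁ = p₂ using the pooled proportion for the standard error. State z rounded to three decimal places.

Sample proportions: p̂₁ = 92/201 = 0.45771 and p̂₂ = 112/276 = 0.40580.
Pooling: p̂ = 204/477 = 0.42767.
Pooled SE = √[0.2447688·0.00859831] ≈ 0.045876.
z = 0.05191/0.045876 = 1.132.

z = 1.132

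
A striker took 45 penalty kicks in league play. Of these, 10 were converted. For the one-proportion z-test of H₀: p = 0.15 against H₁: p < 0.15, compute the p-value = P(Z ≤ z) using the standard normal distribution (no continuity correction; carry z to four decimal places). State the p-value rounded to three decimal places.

The sample proportion is 10/45 = 0.22222.
Under H₀, SE = √(p₀(1−p₀)/n) = √(0.15·0.85/45) = √0.002833333 = 0.053229.
z = (p̂ − p₀)/SE = (10/45 − 0.15)/0.053229 ≈ 1.3568.
p-value = P(Z ≤ z) with z = 1.3568 → 0.913.

p-value = 0.913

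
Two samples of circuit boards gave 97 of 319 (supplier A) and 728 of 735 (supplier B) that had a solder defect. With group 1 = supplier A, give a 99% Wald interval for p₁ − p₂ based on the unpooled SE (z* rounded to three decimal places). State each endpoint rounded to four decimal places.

(-0.7534, -0.6194)

p̂₁ = 0.30408, p̂₂ = 0.99048, so the observed difference is -0.68640.
Unpooled SE = √(p̂₁(1−p̂₁)/n₁ + p̂₂(1−p̂₂)/n₂) = √(0.000663365 + 0.000012834) = 0.026004.
z* = 2.576 at the 99% level. Margin of error = 0.06699.
Interval: -0.68640 ± 0.06699 → (-0.7534, -0.6194).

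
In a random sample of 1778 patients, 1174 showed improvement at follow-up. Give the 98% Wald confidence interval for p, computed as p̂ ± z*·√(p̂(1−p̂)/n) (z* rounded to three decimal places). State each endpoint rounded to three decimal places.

(0.634, 0.686)

p̂ = 1174/1778 = 0.66029.
SE = √(p̂(1−p̂)/n) = √(0.224306/1778) = 0.011232.
For 98% confidence, z* = 2.326.
Margin of error: 2.326 × 0.011232 = 0.02613.
So the interval runs from 0.634 to 0.686.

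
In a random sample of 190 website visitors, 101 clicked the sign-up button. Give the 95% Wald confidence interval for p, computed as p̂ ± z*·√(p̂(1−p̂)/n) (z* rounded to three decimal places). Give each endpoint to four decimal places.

(0.4606, 0.6025)

p̂ = 101/190 = 0.53158.
Standard error of p̂: √(0.249003/190) = √0.001310541 = 0.036201.
For 95% confidence, z* = 1.960.
Margin = 1.960·0.036201 = 0.07095.
CI: 0.53158 ± 0.07095 = (0.4606, 0.6025).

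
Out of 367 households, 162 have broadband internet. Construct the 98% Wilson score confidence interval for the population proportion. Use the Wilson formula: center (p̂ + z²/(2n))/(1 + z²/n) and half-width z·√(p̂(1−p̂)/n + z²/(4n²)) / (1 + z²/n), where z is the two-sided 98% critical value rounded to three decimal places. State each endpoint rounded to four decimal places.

p̂ = 162/367 = 0.44142; z = 2.326, so z² = 5.410276.
Denominator 1 + z²/n = 1 + 5.410276/367 = 1.014742.
Adjusted center: (0.44142 + z²/(2n))/1.014742 = 0.44227.
Radicand: p̂(1−p̂)/n + z²/(4n²) = 0.000671847 + 0.000010042 = 0.000681889.
Half-width = 2.326·√0.000681889/1.014742 = 0.05986.
Interval: 0.44227 ± 0.05986 → (0.3824, 0.5021).

(0.3824, 0.5021)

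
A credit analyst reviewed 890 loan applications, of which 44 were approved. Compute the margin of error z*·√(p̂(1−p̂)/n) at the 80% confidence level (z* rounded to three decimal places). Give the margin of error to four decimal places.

p̂ = 44/890 = 0.04944.
SE(p̂) = √(0.04944·0.95056/890) = 0.007267.
z* = 1.282 at the 80% level.
Margin of error = z*·SE = 1.282 × 0.007267 = 0.0093.

ME = 0.0093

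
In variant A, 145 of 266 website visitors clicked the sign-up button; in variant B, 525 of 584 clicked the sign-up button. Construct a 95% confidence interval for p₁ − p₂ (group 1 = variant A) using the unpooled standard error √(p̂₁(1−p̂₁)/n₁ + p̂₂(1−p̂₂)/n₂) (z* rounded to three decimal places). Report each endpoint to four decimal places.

p̂₁ = 0.54511, p̂₂ = 0.89897, so the observed difference is -0.35386.
Unpooled SE = √(p̂₁(1−p̂₁)/n₁ + p̂₂(1−p̂₂)/n₂) = √(0.000932199 + 0.000155515) = 0.032981.
The 95% critical value is z* = 1.960. Margin of error = 0.06464.
CI: -0.35386 ± 0.06464 = (-0.4185, -0.2892).

(-0.4185, -0.2892)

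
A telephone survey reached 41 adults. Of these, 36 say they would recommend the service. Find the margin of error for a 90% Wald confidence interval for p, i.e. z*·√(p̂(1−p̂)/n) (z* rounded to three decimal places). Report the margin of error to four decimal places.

The sample proportion is 36/41 = 0.87805.
SE = √(p̂(1−p̂)/n) = √(0.107079/41) = 0.051105.
For 90% confidence, z* = 1.645.
ME = 1.645·0.051105 = 0.0841.

ME = 0.0841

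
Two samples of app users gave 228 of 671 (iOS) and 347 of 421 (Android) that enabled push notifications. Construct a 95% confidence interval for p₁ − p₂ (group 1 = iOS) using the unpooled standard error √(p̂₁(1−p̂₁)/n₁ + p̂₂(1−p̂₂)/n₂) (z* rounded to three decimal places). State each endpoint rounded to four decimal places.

(-0.5355, -0.4334)

p̂₁ = 0.33979, p̂₂ = 0.82423, so the observed difference is -0.48444.
SE = √(0.000334327 + 0.000344124) = √0.000678451 = 0.026047.
z* = 1.960 at the 95% level. Margin of error = 0.05105.
CI: -0.48444 ± 0.05105 = (-0.5355, -0.4334).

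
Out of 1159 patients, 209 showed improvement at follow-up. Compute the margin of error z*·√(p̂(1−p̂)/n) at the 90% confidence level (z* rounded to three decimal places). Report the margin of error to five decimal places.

ME = 0.01858

p̂ = 209/1159 = 0.18033.
SE = √(p̂(1−p̂)/n) = √(0.147810/1159) = 0.011293.
For 90% confidence, z* = 1.645.
So ME = 0.01858.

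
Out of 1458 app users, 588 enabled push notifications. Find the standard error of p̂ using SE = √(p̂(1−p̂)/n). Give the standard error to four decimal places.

The sample proportion is 588/1458 = 0.40329.
p̂(1−p̂) = 0.240647.
Dividing by n and taking the root: √0.000165053 = 0.0128.

SE = 0.0128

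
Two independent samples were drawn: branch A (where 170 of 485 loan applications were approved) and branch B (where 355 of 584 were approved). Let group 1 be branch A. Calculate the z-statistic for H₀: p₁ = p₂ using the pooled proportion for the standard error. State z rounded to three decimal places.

p̂₁ = 170/485 = 0.35052, p̂₂ = 355/584 = 0.60788.
Pooled p̂ = (170+355)/(485+584) = 525/1069 = 0.49111.
Pooled SE = √[0.2499210·0.00377418] ≈ 0.030712.
z = (p̂₁ − p̂₂)/SE = (0.35052 − 0.60788)/0.030712 = -0.25736/0.030712 = -8.380.

z = -8.380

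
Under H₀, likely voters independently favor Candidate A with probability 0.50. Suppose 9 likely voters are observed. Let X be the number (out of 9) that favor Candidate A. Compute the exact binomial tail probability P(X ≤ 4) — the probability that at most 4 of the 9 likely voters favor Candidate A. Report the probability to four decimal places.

X is binomial with n = 9 and p = 0.50.
P(X ≤ 4) = Σ_{j=0}^{4} C(9,j)·0.50^j·0.50^{9−j}.
= 0.001953 + 0.017578 + 0.070312 + 0.164062 + 0.246094 = 0.5000.

P = 0.5000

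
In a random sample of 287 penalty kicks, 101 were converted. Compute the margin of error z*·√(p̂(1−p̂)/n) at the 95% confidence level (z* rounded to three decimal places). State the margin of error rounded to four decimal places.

The sample proportion is 101/287 = 0.35192.
SE(p̂) = √(0.35192·0.64808/287) = 0.028190.
z* = 1.960 at the 95% level.
ME = 1.960·0.028190 = 0.0553.

ME = 0.0553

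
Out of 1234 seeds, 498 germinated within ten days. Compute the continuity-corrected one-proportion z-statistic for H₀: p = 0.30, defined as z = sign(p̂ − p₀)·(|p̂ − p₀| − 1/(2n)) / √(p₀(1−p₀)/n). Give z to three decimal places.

z = 7.908

Sample proportion p̂ = 498/1234 = 0.40357. p̂ − p₀ = 0.103566.
1/(2n) = 0.000405.
Corrected numerator: |0.103566| − 0.000405 = 0.103161.
SE₀ = √(0.30·0.70/1234) = 0.013045.
z = +0.103161/0.013045 = 7.908.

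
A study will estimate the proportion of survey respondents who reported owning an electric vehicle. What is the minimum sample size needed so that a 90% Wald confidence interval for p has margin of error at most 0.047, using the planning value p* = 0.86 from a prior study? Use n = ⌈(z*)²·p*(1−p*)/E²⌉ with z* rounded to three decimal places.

The 90% critical value is z* = 1.645.
p*(1−p*) = 0.86·0.14 = 0.1204.
(z*)²·p*(1−p*)/E² = 2.706025·0.1204/0.002209 = 147.490.
⌈147.490⌉ = 148.

n = 148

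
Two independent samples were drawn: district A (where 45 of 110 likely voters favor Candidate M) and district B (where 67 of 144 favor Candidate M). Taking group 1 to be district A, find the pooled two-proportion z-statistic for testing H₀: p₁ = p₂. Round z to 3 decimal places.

Sample proportions: p̂₁ = 45/110 = 0.40909 and p̂₂ = 67/144 = 0.46528.
Pooled p̂ = (45+67)/(110+144) = 112/254 = 0.44094.
SE = √[p̂(1−p̂)(1/n₁+1/n₂)] = √[0.44094·0.55906·(1/110+1/144)] ≈ 0.062872.
z = -0.05619/0.062872 = -0.894.

z = -0.894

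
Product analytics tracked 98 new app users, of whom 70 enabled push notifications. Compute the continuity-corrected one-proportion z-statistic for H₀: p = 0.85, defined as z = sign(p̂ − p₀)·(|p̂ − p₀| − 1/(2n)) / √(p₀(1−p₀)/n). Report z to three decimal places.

Sample proportion p̂ = 70/98 = 0.71429. p̂ − p₀ = -0.135714.
Continuity correction 1/(2n) = 1/196 = 0.005102.
Corrected numerator: |-0.135714| − 0.005102 = 0.130612.
Under H₀, SE = √(p₀(1−p₀)/n) = √(0.85·0.15/98) = √0.001301020 = 0.036070.
z = (−)0.130612/0.036070 = -3.621.

z = -3.621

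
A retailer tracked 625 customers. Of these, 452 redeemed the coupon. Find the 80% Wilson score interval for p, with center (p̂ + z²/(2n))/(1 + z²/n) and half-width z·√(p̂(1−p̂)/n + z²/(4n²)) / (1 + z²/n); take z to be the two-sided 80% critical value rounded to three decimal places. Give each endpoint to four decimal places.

(0.6997, 0.7455)

p̂ = 452/625 = 0.72320; z = 1.282, so z² = 1.643524.
1 + z²/n = 1.002630.
Center = (0.72320 + 0.001315)/1.002630 = 0.72261.
Radicand: p̂(1−p̂)/n + z²/(4n²) = 0.000320291 + 0.000001052 = 0.000321343.
Half-width = 1.282·√0.000321343/1.002630 = 0.02292.
CI: 0.72261 ± 0.02292 = (0.6997, 0.7455).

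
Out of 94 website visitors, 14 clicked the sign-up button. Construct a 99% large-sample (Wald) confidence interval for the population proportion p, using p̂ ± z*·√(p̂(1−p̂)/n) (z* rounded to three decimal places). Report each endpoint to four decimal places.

With x = 14 successes in n = 94, p̂ = 0.14894.
SE(p̂) = √(0.14894·0.85106/94) = 0.036721.
For 99% confidence, z* = 2.576.
Margin of error: 2.576 × 0.036721 = 0.09459.
CI: 0.14894 ± 0.09459 = (0.0543, 0.2435).

(0.0543, 0.2435)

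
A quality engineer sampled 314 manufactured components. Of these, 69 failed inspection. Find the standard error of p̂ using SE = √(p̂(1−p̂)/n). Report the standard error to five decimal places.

With x = 69 successes in n = 314, p̂ = 0.21975.
p̂(1−p̂) = 0.21975·0.78025 = 0.171460.
Dividing by n and taking the root: √0.000546051 = 0.02337.

SE = 0.02337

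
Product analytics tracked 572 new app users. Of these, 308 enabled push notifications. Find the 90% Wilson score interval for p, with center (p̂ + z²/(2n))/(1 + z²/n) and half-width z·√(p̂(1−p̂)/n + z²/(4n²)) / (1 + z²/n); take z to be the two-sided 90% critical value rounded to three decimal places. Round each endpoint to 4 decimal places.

p̂ = 308/572 = 0.53846; z = 1.645, so z² = 2.706025.
1 + z²/n = 1.004731.
Adjusted center: (0.53846 + z²/(2n))/1.004731 = 0.53828.
Radicand: p̂(1−p̂)/n + z²/(4n²) = 0.000434477 + 0.000002068 = 0.000436545.
Half-width = 1.645·√0.000436545/1.004731 = 0.03421.
So the interval runs from 0.5041 to 0.5725.

(0.5041, 0.5725)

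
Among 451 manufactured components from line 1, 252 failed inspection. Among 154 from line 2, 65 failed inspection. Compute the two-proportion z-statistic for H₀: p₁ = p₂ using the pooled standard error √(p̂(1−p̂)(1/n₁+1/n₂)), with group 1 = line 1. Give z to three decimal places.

z = 2.932

p̂₁ = 252/451 = 0.55876, p̂₂ = 65/154 = 0.42208.
Pooling: p̂ = 317/605 = 0.52397.
Pooled SE = √[0.2494256·0.00871080] ≈ 0.046612.
z = (p̂₁ − p̂₂)/SE = (0.55876 − 0.42208)/0.046612 = 0.13668/0.046612 = 2.932.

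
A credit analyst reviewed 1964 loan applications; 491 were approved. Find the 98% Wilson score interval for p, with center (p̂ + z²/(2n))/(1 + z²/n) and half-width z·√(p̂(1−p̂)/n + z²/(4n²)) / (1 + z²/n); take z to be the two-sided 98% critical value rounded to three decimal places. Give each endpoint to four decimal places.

(0.2280, 0.2734)

p̂ = 491/1964 = 0.25000; z = 2.326, so z² = 5.410276.
1 + z²/n = 1.002755.
Adjusted center: (0.25000 + z²/(2n))/1.002755 = 0.25069.
Radicand: p̂(1−p̂)/n + z²/(4n²) = 0.000095468 + 0.000000351 = 0.000095819.
Half-width = 2.326·√0.000095819/1.002755 = 0.02271.
CI: 0.25069 ± 0.02271 = (0.2280, 0.2734).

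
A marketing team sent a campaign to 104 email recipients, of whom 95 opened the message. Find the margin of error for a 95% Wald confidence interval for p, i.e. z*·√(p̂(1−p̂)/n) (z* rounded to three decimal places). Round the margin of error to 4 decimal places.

The sample proportion is 95/104 = 0.91346.
SE = √(p̂(1−p̂)/n) = √(0.079050/104) = 0.027570.
For 95% confidence, z* = 1.960.
Margin of error = z*·SE = 1.960 × 0.027570 = 0.0540.

ME = 0.0540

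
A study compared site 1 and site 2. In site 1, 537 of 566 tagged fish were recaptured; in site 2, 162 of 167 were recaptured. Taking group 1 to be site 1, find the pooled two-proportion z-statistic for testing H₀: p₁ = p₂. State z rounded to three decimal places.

z = -1.150

Sample proportions: p̂₁ = 537/566 = 0.94876 and p̂₂ = 162/167 = 0.97006.
Pooled p̂ = (537+162)/(566+167) = 699/733 = 0.95362.
SE = √[p̂(1−p̂)(1/n₁+1/n₂)] = √[0.95362·0.04638·(1/566+1/167)] ≈ 0.018521.
z = -0.02130/0.018521 = -1.150.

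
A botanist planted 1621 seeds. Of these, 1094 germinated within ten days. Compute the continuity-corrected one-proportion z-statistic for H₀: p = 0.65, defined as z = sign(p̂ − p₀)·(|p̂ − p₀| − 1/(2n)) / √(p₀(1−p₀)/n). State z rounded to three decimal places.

z = 2.075

The sample proportion is 1094/1621 = 0.67489. p̂ − p₀ = 0.024892.
1/(2n) = 0.000308.
Corrected numerator: |0.024892| − 0.000308 = 0.024584.
Under H₀, SE = √(p₀(1−p₀)/n) = √(0.65·0.35/1621) = √0.000140345 = 0.011847.
z = +0.024584/0.011847 = 2.075.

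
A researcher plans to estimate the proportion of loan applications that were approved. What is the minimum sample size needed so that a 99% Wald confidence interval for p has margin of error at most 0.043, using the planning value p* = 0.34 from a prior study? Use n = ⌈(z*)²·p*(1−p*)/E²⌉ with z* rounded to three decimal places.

n = 806

z* = 2.576 at the 99% level.
p*(1−p*) = 0.34·0.66 = 0.2244.
(z*)²·p*(1−p*)/E² = 6.635776·0.2244/0.001849 = 805.337.
Rounding up, n = 806.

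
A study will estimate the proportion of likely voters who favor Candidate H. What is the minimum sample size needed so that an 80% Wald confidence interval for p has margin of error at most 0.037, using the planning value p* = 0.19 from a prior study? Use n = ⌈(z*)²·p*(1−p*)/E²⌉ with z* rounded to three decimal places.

z* = 1.282 at the 80% level.
p*(1−p*) = 0.19·0.81 = 0.1539.
(z*)²·p*(1−p*)/E² = 1.643524·0.1539/0.001369 = 184.761.
⌈184.761⌉ = 185.

n = 185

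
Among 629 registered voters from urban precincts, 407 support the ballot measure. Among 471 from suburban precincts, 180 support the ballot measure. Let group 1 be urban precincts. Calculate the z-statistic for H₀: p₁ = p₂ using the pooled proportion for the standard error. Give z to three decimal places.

p̂₁ = 407/629 = 0.64706, p̂₂ = 180/471 = 0.38217.
Pooling: p̂ = 587/1100 = 0.53364.
SE = √[p̂(1−p̂)(1/n₁+1/n₂)] = √[0.53364·0.46636·(1/629+1/471)] ≈ 0.030398.
z = (p̂₁ − p̂₂)/SE = (0.64706 − 0.38217)/0.030398 = 0.26489/0.030398 = 8.714.

z = 8.714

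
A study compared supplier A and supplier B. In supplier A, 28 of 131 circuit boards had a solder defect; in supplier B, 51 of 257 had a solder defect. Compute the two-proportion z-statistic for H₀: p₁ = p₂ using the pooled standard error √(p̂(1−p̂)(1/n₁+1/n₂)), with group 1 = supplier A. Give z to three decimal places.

z = 0.354

Sample proportions: p̂₁ = 28/131 = 0.21374 and p̂₂ = 51/257 = 0.19844.
Pooled p̂ = (28+51)/(131+257) = 79/388 = 0.20361.
SE = √[p̂(1−p̂)(1/n₁+1/n₂)] = √[0.20361·0.79639·(1/131+1/257)] ≈ 0.043229.
z = (p̂₁ − p̂₂)/SE = (0.21374 − 0.19844)/0.043229 = 0.01530/0.043229 = 0.354.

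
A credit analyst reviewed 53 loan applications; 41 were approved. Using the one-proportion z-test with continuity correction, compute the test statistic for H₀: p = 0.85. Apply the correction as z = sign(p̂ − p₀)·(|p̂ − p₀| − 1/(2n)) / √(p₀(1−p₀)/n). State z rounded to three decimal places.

With x = 41 successes in n = 53, p̂ = 0.77358. p̂ − p₀ = -0.076415.
1/(2n) = 0.009434.
Corrected numerator: |-0.076415| − 0.009434 = 0.066981.
Null standard error: √(0.85·0.15/53) = √0.002405660 = 0.049048.
z = −0.066981/0.049048 = -1.366.

z = -1.366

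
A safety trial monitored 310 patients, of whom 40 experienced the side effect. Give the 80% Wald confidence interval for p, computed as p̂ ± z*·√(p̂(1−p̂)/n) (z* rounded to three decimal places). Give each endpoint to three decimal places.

(0.105, 0.153)

The sample proportion is 40/310 = 0.12903.
Standard error of p̂: √(0.112383/310) = √0.000362526 = 0.019040.
The 80% critical value is z* = 1.282.
Margin of error: 1.282 × 0.019040 = 0.02441.
Interval: 0.12903 ± 0.02441 → (0.105, 0.153).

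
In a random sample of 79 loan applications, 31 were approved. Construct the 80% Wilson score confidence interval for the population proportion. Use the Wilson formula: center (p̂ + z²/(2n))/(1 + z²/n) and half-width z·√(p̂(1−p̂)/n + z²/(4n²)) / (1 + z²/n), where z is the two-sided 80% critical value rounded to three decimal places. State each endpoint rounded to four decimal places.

Here p̂ = 31/79 = 0.39241 and z = 1.282 (z² = 1.643524).
1 + z²/n = 1.020804.
Adjusted center: (0.39241 + z²/(2n))/1.020804 = 0.39460.
Radicand: p̂(1−p̂)/n + z²/(4n²) = 0.003018017 + 0.000065836 = 0.003083853.
Half-width = z·√(radicand)/denom = 1.282·0.055532/1.020804 = 0.06974.
So the interval runs from 0.3249 to 0.4643.

(0.3249, 0.4643)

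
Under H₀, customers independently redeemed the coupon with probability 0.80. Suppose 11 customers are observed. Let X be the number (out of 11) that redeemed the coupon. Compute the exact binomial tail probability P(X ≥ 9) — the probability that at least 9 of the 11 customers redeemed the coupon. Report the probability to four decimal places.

P = 0.6174

X ~ Binomial(n=11, p=0.80).
P(X ≥ 9) = C(11,9)·0.80^9·0.20^2 + C(11,10)·0.80^10·0.20^1 + C(11,11)·0.80^11·0.20^0.
= 0.295279 + 0.236223 + 0.085899 = 0.6174.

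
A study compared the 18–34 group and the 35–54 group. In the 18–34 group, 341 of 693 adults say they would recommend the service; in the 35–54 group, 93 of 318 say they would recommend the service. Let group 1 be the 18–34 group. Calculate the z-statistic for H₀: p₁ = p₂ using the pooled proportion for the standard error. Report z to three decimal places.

z = 5.954

Sample proportions: p̂₁ = 341/693 = 0.49206 and p̂₂ = 93/318 = 0.29245.
Pooling: p̂ = 434/1011 = 0.42928.
Pooled SE = √[0.2449984·0.00458766] ≈ 0.033526.
z = (p̂₁ − p̂₂)/SE = (0.49206 − 0.29245)/0.033526 = 0.19961/0.033526 = 5.954.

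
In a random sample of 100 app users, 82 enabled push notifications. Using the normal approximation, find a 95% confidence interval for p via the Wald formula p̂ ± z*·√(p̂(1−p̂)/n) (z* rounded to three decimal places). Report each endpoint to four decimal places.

(0.7447, 0.8953)

With x = 82 successes in n = 100, p̂ = 0.82000.
SE(p̂) = √(0.82000·0.18000/100) = 0.038419.
For 95% confidence, z* = 1.960.
Margin of error: 1.960 × 0.038419 = 0.07530.
Interval: 0.82000 ± 0.07530 → (0.7447, 0.8953).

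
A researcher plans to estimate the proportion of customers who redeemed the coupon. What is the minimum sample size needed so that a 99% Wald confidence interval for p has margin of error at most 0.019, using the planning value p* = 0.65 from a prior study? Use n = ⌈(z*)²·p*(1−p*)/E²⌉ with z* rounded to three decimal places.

n = 4182

z* = 2.576 at the 99% level.
p*(1−p*) = 0.65·0.35 = 0.2275.
Required n before rounding: 6.635776 × 0.2275 / 0.019² = 4181.826.
⌈4181.826⌉ = 4182.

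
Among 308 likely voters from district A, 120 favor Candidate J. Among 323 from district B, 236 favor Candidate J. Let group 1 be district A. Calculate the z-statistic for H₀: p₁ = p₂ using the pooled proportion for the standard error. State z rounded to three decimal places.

Sample proportions: p̂₁ = 120/308 = 0.38961 and p̂₂ = 236/323 = 0.73065.
Pooled p̂ = (120+236)/(308+323) = 356/631 = 0.56418.
SE = √[p̂(1−p̂)(1/n₁+1/n₂)] = √[0.56418·0.43582·(1/308+1/323)] ≈ 0.039491.
z = (p̂₁ − p̂₂)/SE = (0.38961 − 0.73065)/0.039491 = -0.34104/0.039491 = -8.636.

z = -8.636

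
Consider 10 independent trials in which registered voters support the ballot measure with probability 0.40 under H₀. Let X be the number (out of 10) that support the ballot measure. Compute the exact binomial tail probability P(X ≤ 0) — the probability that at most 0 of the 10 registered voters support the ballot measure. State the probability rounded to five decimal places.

X is binomial with n = 10 and p = 0.40.
P(X ≤ 0) = C(10,0)·0.40^0·0.60^10.
= 0.006047 = 0.00605.

P = 0.00605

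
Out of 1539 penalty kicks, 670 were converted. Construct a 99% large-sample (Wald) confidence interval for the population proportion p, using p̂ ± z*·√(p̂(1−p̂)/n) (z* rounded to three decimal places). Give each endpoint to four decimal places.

(0.4028, 0.4679)

p̂ = 670/1539 = 0.43535.
SE(p̂) = √(0.43535·0.56465/1539) = 0.012638.
The 99% critical value is z* = 2.576.
Margin = 2.576·0.012638 = 0.03256.
CI: 0.43535 ± 0.03256 = (0.4028, 0.4679).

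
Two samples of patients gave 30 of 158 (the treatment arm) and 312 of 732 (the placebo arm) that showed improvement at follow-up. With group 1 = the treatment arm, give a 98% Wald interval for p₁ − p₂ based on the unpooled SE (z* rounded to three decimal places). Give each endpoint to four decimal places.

(-0.3205, -0.1522)

p̂₁ = 30/158 = 0.18987, p̂₂ = 312/732 = 0.42623; p̂₁ − p̂₂ = -0.23636.
SE = √(0.000973554 + 0.000334096) = √0.001307650 = 0.036161.
The 98% critical value is z* = 2.326. Margin = 2.326·0.036161 = 0.08411.
CI: -0.23636 ± 0.08411 = (-0.3205, -0.1522).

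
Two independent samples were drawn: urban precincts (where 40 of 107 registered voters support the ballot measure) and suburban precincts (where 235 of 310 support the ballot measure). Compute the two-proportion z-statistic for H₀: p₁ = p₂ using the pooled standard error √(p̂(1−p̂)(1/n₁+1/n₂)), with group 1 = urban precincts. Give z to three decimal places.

Sample proportions: p̂₁ = 40/107 = 0.37383 and p̂₂ = 235/310 = 0.75806.
Pooled p̂ = (40+235)/(107+310) = 275/417 = 0.65947.
Pooled SE = √[0.2245685·0.01257160] ≈ 0.053134.
z = (p̂₁ − p̂₂)/SE = (0.37383 − 0.75806)/0.053134 = -0.38423/0.053134 = -7.231.

z = -7.231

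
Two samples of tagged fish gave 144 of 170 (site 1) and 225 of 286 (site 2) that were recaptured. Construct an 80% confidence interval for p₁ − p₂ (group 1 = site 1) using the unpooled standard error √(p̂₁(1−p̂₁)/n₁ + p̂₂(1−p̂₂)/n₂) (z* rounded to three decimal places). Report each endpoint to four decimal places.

p̂₁ = 0.84706, p̂₂ = 0.78671, so the observed difference is 0.06035.
SE = √(0.000762060 + 0.000586698) = √0.001348758 = 0.036725.
For 80% confidence, z* = 1.282. Margin = 1.282·0.036725 = 0.04708.
Interval: 0.06035 ± 0.04708 → (0.0133, 0.1074).

(0.0133, 0.1074)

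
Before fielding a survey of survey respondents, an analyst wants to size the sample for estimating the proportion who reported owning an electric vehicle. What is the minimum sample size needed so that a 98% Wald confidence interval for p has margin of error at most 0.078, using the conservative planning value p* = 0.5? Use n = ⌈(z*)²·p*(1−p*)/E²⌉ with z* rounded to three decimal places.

For 98% confidence, z* = 2.326.
p*(1−p*) = 0.50·0.50 = 0.2500.
Required n before rounding: 5.410276 × 0.2500 / 0.078² = 222.316.
Rounding up, n = 223.

n = 223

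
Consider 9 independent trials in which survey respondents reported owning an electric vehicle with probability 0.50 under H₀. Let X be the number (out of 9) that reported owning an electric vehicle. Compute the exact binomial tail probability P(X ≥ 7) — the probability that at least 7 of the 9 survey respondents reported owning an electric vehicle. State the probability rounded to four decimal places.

P = 0.0898

X ~ Binomial(n=9, p=0.50).
P(X ≥ 7) = C(9,7)·0.50^7·0.50^2 + C(9,8)·0.50^8·0.50^1 + C(9,9)·0.50^9·0.50^0.
= 0.070312 + 0.017578 + 0.001953 = 0.0898.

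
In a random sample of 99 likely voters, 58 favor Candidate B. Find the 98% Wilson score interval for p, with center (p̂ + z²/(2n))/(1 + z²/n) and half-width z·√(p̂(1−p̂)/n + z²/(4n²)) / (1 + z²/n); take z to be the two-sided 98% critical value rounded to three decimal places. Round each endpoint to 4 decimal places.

Here p̂ = 58/99 = 0.58586 and z = 2.326 (z² = 5.410276).
1 + z²/n = 1.054649.
Center = (0.58586 + 0.027325)/1.054649 = 0.58141.
Radicand: p̂(1−p̂)/n + z²/(4n²) = 0.002450791 + 0.000138003 = 0.002588794.
Half-width = 2.326·√0.002588794/1.054649 = 0.11221.
Interval: 0.58141 ± 0.11221 → (0.4692, 0.6936).

(0.4692, 0.6936)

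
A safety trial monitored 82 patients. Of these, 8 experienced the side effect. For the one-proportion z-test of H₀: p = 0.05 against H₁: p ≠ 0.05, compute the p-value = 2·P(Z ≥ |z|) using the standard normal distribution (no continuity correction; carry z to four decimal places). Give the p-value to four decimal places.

p-value = 0.0481

The sample proportion is 8/82 = 0.09756.
SE₀ = √(0.05·0.95/82) = 0.024068.
Test statistic (full precision, shown to 4 dp): z = (8/82 − 0.05)/SE₀ ≈ 1.9761.
From the standard normal, 2·P(Z ≥ |z|) = 0.0481.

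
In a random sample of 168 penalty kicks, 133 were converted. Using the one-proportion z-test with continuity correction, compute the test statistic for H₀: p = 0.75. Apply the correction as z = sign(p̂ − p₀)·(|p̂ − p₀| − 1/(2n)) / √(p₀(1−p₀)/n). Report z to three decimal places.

z = 1.158

Sample proportion p̂ = 133/168 = 0.79167. p̂ − p₀ = 0.041667.
Continuity correction 1/(2n) = 1/336 = 0.002976.
Corrected numerator: |0.041667| − 0.002976 = 0.038691.
SE₀ = √(0.75·0.25/168) = 0.033408.
z = +0.038691/0.033408 = 1.158.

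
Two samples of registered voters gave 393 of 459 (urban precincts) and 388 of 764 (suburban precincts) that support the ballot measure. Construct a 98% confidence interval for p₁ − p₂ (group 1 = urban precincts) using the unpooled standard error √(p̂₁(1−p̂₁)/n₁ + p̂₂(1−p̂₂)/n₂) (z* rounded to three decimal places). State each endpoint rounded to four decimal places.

p̂₁ = 0.85621, p̂₂ = 0.50785, so the observed difference is 0.34836.
Unpooled SE = √(p̂₁(1−p̂₁)/n₁ + p̂₂(1−p̂₂)/n₂) = √(0.000268224 + 0.000327144) = 0.024400.
z* = 2.326 at the 98% level. Margin = 2.326·0.024400 = 0.05675.
Interval: 0.34836 ± 0.05675 → (0.2916, 0.4051).

(0.2916, 0.4051)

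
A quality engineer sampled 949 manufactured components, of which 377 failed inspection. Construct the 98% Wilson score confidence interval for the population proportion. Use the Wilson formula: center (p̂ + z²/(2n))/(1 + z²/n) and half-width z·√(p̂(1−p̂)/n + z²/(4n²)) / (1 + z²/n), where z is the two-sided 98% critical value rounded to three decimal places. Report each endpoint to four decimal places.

Here p̂ = 377/949 = 0.39726 and z = 2.326 (z² = 5.410276).
Denominator 1 + z²/n = 1 + 5.410276/949 = 1.005701.
Adjusted center: (0.39726 + z²/(2n))/1.005701 = 0.39784.
Radicand: p̂(1−p̂)/n + z²/(4n²) = 0.000252312 + 0.000001502 = 0.000253814.
Half-width = 2.326·√0.000253814/1.005701 = 0.03685.
Interval: 0.39784 ± 0.03685 → (0.3610, 0.4347).

(0.3610, 0.4347)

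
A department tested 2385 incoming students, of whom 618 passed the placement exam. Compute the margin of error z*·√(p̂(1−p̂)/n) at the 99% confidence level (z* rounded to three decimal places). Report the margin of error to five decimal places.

ME = 0.02311

p̂ = 618/2385 = 0.25912.
SE(p̂) = √(0.25912·0.74088/2385) = 0.008972.
For 99% confidence, z* = 2.576.
Margin of error = z*·SE = 2.576 × 0.008972 = 0.02311.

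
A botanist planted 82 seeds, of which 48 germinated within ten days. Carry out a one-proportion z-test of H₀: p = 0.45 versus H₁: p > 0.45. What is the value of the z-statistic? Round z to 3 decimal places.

z = 2.464

Sample proportion p̂ = 48/82 = 0.58537.
SE₀ = √(0.45·0.55/82) = 0.054939.
Test statistic: z = 0.13537/0.054939 = 2.464.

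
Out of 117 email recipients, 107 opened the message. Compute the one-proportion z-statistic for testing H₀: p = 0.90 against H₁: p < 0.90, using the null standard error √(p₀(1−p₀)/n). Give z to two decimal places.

z = 0.52

The sample proportion is 107/117 = 0.91453.
Under H₀, SE = √(p₀(1−p₀)/n) = √(0.90·0.10/117) = √0.000769231 = 0.027735.
Test statistic: z = 0.01453/0.027735 = 0.52.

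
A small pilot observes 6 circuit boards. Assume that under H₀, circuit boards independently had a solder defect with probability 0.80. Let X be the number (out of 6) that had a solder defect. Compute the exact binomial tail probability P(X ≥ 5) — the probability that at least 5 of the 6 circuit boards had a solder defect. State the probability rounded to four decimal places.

P = 0.6554

X is binomial with n = 6 and p = 0.80.
P(X ≥ 5) = C(6,5)·0.80^5·0.20^1 + C(6,6)·0.80^6·0.20^0.
= 0.393216 + 0.262144 = 0.6554.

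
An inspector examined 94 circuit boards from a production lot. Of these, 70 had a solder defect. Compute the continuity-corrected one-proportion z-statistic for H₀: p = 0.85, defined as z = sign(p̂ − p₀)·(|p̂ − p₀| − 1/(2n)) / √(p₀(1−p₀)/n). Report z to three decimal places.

The sample proportion is 70/94 = 0.74468. p̂ − p₀ = -0.105319.
1/(2n) = 0.005319.
Corrected numerator: |-0.105319| − 0.005319 = 0.100000.
SE₀ = √(0.85·0.15/94) = 0.036829.
z = (−)0.100000/0.036829 = -2.715.

z = -2.715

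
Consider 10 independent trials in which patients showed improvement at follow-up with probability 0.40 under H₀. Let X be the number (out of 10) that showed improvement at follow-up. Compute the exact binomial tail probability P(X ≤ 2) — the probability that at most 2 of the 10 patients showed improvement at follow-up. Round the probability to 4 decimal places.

X is binomial with n = 10 and p = 0.40.
P(X ≤ 2) = C(10,0)·0.40^0·0.60^10 + C(10,1)·0.40^1·0.60^9 + C(10,2)·0.40^2·0.60^8.
= 0.006047 + 0.040311 + 0.120932 = 0.1673.

P = 0.1673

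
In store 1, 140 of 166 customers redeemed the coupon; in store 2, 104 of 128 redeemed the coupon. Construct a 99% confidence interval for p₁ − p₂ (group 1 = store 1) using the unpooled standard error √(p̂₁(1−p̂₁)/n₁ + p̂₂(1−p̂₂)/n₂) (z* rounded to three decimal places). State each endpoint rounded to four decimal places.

(-0.0839, 0.1457)

p̂₁ = 140/166 = 0.84337, p̂₂ = 104/128 = 0.81250; p̂₁ − p̂₂ = 0.03087.
SE = √(0.000795751 + 0.001190186) = √0.001985937 = 0.044564.
The 99% critical value is z* = 2.576. Margin = 2.576·0.044564 = 0.11480.
So the interval runs from -0.0839 to 0.1457.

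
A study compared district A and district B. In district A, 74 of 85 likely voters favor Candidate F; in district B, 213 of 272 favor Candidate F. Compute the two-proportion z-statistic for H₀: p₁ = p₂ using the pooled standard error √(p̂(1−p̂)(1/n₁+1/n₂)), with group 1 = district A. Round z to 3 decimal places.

Sample proportions: p̂₁ = 74/85 = 0.87059 and p̂₂ = 213/272 = 0.78309.
Pooled p̂ = (74+213)/(85+272) = 287/357 = 0.80392.
Pooled SE = √[0.1576317·0.01544118] ≈ 0.049336.
z = 0.08750/0.049336 = 1.774.

z = 1.774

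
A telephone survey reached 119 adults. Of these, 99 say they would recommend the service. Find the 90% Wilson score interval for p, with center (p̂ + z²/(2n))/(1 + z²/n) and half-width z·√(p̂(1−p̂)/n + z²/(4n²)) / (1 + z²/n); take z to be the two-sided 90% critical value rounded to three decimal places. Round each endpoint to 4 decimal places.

(0.7683, 0.8808)

p̂ = 99/119 = 0.83193; z = 1.645, so z² = 2.706025.
Denominator 1 + z²/n = 1 + 2.706025/119 = 1.022740.
Adjusted center: (0.83193 + z²/(2n))/1.022740 = 0.82455.
Radicand: p̂(1−p̂)/n + z²/(4n²) = 0.001174963 + 0.000047772 = 0.001222735.
Half-width = z·√(radicand)/denom = 1.645·0.034968/1.022740 = 0.05624.
Interval: 0.82455 ± 0.05624 → (0.7683, 0.8808).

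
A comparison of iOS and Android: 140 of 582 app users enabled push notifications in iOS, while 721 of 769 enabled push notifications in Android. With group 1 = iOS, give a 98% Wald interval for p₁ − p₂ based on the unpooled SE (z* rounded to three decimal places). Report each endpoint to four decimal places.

p̂₁ = 0.24055, p̂₂ = 0.93758, so the observed difference is -0.69703.
Unpooled SE = √(p̂₁(1−p̂₁)/n₁ + p̂₂(1−p̂₂)/n₂) = √(0.000313893 + 0.000076102) = 0.019748.
z* = 2.326 at the 98% level. Margin of error = 0.04593.
CI: -0.69703 ± 0.04593 = (-0.7430, -0.6511).

(-0.7430, -0.6511)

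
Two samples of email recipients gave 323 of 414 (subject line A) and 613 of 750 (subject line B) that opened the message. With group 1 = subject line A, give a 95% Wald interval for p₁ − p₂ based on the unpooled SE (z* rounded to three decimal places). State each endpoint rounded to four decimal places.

p̂₁ = 323/414 = 0.78019, p̂₂ = 613/750 = 0.81733; p̂₁ − p̂₂ = -0.03714.
Unpooled SE = √(p̂₁(1−p̂₁)/n₁ + p̂₂(1−p̂₂)/n₂) = √(0.000414231 + 0.000199066) = 0.024765.
The 95% critical value is z* = 1.960. Margin = 1.960·0.024765 = 0.04854.
So the interval runs from -0.0857 to 0.0114.

(-0.0857, 0.0114)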